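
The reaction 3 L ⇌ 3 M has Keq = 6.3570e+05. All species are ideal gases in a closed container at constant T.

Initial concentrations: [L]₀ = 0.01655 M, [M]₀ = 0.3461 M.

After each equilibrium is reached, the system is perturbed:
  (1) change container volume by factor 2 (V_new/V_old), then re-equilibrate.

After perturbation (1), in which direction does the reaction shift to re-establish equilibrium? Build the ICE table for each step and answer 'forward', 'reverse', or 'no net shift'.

Direction: no net shift

Q₀ = 9146 vs Keq = 6.3570e+05 ⇒ Q<K, forward
Step 1:
                  L         M
  I         0.01655    0.3461
  C        -0.01238   0.01238
  E        0.004169    0.3585
  solve Keq expr → x = 0.004127; check Q = 6.3570e+05
Then change container volume by factor 2 (V_new/V_old).
Step 2:
                  L         M
  I        0.002085    0.1792
  C               0         0
  E        0.002085    0.1792
  solve Keq expr → x = 0; check Q = 6.3570e+05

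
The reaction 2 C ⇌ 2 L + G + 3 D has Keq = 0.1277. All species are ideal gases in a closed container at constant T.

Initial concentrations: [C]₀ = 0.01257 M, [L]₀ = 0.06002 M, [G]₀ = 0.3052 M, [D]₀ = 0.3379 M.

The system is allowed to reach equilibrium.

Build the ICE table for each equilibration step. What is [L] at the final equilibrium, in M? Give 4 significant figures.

Q₀ = 0.2685 vs Keq = 0.1277 ⇒ Q>K, reverse
Step 1:
                   C          L          G          D
  I          0.01257    0.06002     0.3052     0.3379
  C         0.003954  -0.003954  -0.001977  -0.005932
  E          0.01652    0.05607     0.3032      0.332
  solve Keq expr → x = -0.001977; check Q = 0.1277

[L]_eq = 0.05607 M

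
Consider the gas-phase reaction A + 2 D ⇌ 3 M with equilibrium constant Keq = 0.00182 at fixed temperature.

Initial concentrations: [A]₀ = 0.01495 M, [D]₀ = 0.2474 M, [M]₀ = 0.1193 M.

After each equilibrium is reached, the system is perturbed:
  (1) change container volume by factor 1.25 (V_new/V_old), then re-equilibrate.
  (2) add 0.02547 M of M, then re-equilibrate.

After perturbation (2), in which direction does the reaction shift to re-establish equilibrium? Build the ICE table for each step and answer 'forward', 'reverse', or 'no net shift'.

Direction: reverse

Q₀ = 1.856 vs Keq = 0.00182 ⇒ Q>K, reverse
Step 1:
                   A          D          M
  Initial    0.01495     0.2474     0.1193
  Change     0.03295     0.0659   -0.09885
  Equil       0.0479     0.3133    0.02045
  solve Keq expr → x = -0.03295; check Q = 0.00182
Then change container volume by factor 1.25 (V_new/V_old).
Step 2:
                   A          D          M
  Initial    0.03832     0.2506    0.01636
  Change           0          0          0
  Equil      0.03832     0.2506    0.01636
  solve Keq expr → x = 0; check Q = 0.00182
Then add 0.02547 M of M.
Step 3:
                   A          D          M
  Initial    0.03832     0.2506    0.04183
  Change    0.007897    0.01579   -0.02369
  Equil      0.04622     0.2664    0.01814
  solve Keq expr → x = -0.007897; check Q = 0.00182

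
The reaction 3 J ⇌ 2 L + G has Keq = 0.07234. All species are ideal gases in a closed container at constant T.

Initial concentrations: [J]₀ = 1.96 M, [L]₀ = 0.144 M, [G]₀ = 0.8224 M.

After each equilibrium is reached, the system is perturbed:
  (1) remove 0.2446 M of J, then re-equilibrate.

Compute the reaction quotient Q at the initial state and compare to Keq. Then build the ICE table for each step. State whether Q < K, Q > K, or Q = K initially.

Q₀ = 0.002265 vs Keq = 0.07234 ⇒ Q<K, forward
Step 1:
                    J           L           G
  Initial        1.96       0.144      0.8224
  Change      -0.4998      0.3332      0.1666
  Equil          1.46      0.4772       0.989
  solve Keq expr → x = 0.1666; check Q = 0.07234
Then remove 0.2446 M of J.
Step 2:
                    J           L           G
  Initial       1.216      0.4772       0.989
  Change      0.09618    -0.06412    -0.03206
  Equil         1.312      0.4131      0.9569
  solve Keq expr → x = -0.03206; check Q = 0.07234

Q₀ = 0.002265; Q < K (proceeds forward)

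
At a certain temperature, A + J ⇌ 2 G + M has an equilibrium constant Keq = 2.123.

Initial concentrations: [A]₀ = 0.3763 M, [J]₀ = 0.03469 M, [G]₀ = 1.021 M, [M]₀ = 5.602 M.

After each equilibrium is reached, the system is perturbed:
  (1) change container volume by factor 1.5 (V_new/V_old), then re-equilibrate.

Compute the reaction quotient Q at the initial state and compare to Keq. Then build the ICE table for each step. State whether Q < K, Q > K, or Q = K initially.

Q₀ = 447.4 vs Keq = 2.123 ⇒ Q>K, reverse
Step 1:
                    A           J           G           M
  Initial      0.3763     0.03469       1.021       5.602
  Change       0.3444      0.3444     -0.6888     -0.3444
  Equil        0.7207      0.3791      0.3322       5.258
  solve Keq expr → x = -0.3444; check Q = 2.123
Then change container volume by factor 1.5 (V_new/V_old).
Step 2:
                    A           J           G           M
  Initial      0.4805      0.2527      0.2214       3.505
  Change     -0.01742    -0.01742     0.03483     0.01742
  Equil        0.4631      0.2353      0.2563       3.522
  solve Keq expr → x = 0.01742; check Q = 2.123

Q₀ = 447.4; Q > K (proceeds reverse)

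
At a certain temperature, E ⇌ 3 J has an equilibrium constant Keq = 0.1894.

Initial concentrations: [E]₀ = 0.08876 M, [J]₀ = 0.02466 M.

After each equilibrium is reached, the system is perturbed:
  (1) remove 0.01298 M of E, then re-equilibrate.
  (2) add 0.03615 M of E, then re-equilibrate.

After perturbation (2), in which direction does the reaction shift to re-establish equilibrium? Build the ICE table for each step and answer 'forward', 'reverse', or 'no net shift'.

Q₀ = 1.6895e-04 vs Keq = 0.1894 ⇒ Q<K, forward
Step 1:
                    E           J
  Initial     0.08876     0.02466
  Change     -0.05416      0.1625
  Equil        0.0346      0.1871
  solve Keq expr → x = 0.05416; check Q = 0.1894
Then remove 0.01298 M of E.
Step 2:
                    E           J
  Initial     0.02162      0.1871
  Change     0.005128    -0.01539
  Equil       0.02675      0.1718
  solve Keq expr → x = -0.005128; check Q = 0.1894
Then add 0.03615 M of E.
Step 3:
                    E           J
  Initial      0.0629      0.1718
  Change     -0.01315     0.03946
  Equil       0.04975      0.2112
  solve Keq expr → x = 0.01315; check Q = 0.1894

Direction: forward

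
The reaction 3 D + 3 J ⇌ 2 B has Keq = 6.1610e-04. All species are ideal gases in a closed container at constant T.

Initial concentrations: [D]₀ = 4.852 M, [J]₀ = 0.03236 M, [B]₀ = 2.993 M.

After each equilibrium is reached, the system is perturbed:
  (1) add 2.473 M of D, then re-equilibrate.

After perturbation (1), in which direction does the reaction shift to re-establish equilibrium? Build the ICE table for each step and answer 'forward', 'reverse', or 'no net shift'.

Q₀ = 2314 vs Keq = 6.1610e-04 ⇒ Q>K, reverse
Step 1:
                    D           J           B
  init          4.852     0.03236       2.993
  Δ             2.188       2.188      -1.459
  eq             7.04       2.221       1.534
  solve Keq expr → x = -0.7294; check Q = 6.1610e-04
Then add 2.473 M of D.
Step 2:
                    D           J           B
  init          9.513       2.221       1.534
  Δ           -0.3474     -0.3474      0.2316
  eq            9.166       1.873       1.766
  solve Keq expr → x = 0.1158; check Q = 6.1610e-04

Direction: forward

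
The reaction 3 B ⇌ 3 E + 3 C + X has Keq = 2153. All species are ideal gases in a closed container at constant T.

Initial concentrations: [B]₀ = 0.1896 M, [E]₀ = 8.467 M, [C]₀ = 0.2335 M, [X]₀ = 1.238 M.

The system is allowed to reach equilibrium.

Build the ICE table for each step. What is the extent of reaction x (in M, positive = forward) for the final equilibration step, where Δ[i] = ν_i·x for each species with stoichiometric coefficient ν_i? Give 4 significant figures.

x = 0.004826 M

Q₀ = 1404 vs Keq = 2153 ⇒ Q<K, forward
Step 1:
                  B         E         C         X
  Initial    0.1896     8.467    0.2335     1.238
  Change   -0.01448   0.01448   0.01448  0.004826
  Equil      0.1751     8.481     0.248     1.243
  solve Keq expr → x = 0.004826; check Q = 2153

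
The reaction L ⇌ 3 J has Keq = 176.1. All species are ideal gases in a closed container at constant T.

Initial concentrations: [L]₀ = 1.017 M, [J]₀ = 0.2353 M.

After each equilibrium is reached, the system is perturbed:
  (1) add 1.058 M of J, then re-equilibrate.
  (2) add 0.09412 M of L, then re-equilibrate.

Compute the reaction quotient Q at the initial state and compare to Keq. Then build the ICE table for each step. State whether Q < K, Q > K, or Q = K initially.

Q₀ = 0.01281 vs Keq = 176.1 ⇒ Q<K, forward
Step 1:
                   L          J
  init         1.017     0.2353
  Δ          -0.8814      2.644
  eq          0.1356       2.88
  solve Keq expr → x = 0.8814; check Q = 176.1
Then add 1.058 M of J.
Step 2:
                   L          J
  init        0.1356      3.938
  Δ           0.1227     -0.368
  eq          0.2583       3.57
  solve Keq expr → x = -0.1227; check Q = 176.1
Then add 0.09412 M of L.
Step 3:
                   L          J
  init        0.3524       3.57
  Δ         -0.05595     0.1678
  eq          0.2964      3.737
  solve Keq expr → x = 0.05595; check Q = 176.1

Q₀ = 0.01281; Q < K (proceeds forward)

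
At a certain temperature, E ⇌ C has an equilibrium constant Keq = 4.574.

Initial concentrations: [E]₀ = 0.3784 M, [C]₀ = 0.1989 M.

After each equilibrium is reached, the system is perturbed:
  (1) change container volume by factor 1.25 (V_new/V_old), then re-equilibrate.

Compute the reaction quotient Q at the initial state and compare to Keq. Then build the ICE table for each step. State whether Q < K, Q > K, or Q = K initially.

Q₀ = 0.5256; Q < K (proceeds forward)

Q₀ = 0.5256 vs Keq = 4.574 ⇒ Q<K, forward
Step 1:
                  E         C
  I          0.3784    0.1989
  C         -0.2748    0.2748
  E          0.1036    0.4737
  solve Keq expr → x = 0.2748; check Q = 4.574
Then change container volume by factor 1.25 (V_new/V_old).
Step 2:
                  E         C
  I         0.08286     0.379
  C               0         0
  E         0.08286     0.379
  solve Keq expr → x = 0; check Q = 4.574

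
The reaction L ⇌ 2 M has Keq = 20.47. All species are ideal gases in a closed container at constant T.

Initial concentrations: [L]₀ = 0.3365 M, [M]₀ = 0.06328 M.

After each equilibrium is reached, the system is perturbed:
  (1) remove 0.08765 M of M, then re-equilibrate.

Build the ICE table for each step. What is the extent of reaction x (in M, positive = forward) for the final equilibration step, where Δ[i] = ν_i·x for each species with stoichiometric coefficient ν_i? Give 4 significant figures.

x = 0.004945 M

Q₀ = 0.0119 vs Keq = 20.47 ⇒ Q<K, forward
Step 1:
                  L         M
  Initial    0.3365   0.06328
  Change    -0.3133    0.6265
  Equil     0.02324    0.6898
  solve Keq expr → x = 0.3133; check Q = 20.47
Then remove 0.08765 M of M.
Step 2:
                  L         M
  Initial   0.02324    0.6021
  Change  -0.004945   0.00989
  Equil      0.0183     0.612
  solve Keq expr → x = 0.004945; check Q = 20.47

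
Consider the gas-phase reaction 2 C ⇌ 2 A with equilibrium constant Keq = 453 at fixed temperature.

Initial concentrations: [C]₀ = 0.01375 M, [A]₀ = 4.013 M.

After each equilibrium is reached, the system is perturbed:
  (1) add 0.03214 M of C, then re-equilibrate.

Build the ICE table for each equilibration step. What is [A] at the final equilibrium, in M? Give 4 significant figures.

[A]_eq = 3.877 M

Q₀ = 8.5179e+04 vs Keq = 453 ⇒ Q>K, reverse
Step 1:
                   C          A
  Initial    0.01375      4.013
  Change       0.167     -0.167
  Equil       0.1807      3.846
  solve Keq expr → x = -0.08348; check Q = 453
Then add 0.03214 M of C.
Step 2:
                   C          A
  Initial     0.2128      3.846
  Change     -0.0307     0.0307
  Equil       0.1821      3.877
  solve Keq expr → x = 0.01535; check Q = 453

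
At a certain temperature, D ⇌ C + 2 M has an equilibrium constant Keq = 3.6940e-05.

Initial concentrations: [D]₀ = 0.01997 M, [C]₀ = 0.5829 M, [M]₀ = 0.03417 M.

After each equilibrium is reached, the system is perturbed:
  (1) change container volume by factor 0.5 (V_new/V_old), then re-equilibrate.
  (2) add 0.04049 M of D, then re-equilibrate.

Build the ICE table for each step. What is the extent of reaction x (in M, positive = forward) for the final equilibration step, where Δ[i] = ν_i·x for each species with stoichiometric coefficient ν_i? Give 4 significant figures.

Q₀ = 0.03408 vs Keq = 3.6940e-05 ⇒ Q>K, reverse
Step 1:
                    D           C           M
  Initial     0.01997      0.5829     0.03417
  Change      0.01632    -0.01632    -0.03263
  Equil       0.03629      0.5666    0.001538
  solve Keq expr → x = -0.01632; check Q = 3.6940e-05
Then change container volume by factor 0.5 (V_new/V_old).
Step 2:
                    D           C           M
  Initial     0.07257       1.133    0.003076
  Change   7.6475e-04 -7.6475e-04   -0.001529
  Equil       0.07334       1.132    0.001547
  solve Keq expr → x = -7.6475e-04; check Q = 3.6940e-05
Then add 0.04049 M of D.
Step 3:
                    D           C           M
  Initial      0.1138       1.132    0.001547
  Change  -1.8924e-04  1.8924e-04  3.7848e-04
  Equil        0.1136       1.133    0.001925
  solve Keq expr → x = 1.8924e-04; check Q = 3.6940e-05

x = 1.8924e-04 M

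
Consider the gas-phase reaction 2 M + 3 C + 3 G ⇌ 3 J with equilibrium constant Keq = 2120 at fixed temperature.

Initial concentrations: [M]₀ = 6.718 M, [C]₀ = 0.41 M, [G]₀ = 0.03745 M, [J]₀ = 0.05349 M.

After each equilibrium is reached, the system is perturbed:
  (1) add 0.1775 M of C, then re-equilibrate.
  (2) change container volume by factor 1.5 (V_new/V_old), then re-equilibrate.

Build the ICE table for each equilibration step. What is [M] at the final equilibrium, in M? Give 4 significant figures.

[M]_eq = 4.465 M

Q₀ = 0.9368 vs Keq = 2120 ⇒ Q<K, forward
Step 1:
                    M           C           G           J
  init          6.718        0.41     0.03745     0.05349
  Δ          -0.02164    -0.03246    -0.03246     0.03246
  eq            6.696      0.3775    0.004988     0.08595
  solve Keq expr → x = 0.01082; check Q = 2120
Then add 0.1775 M of C.
Step 2:
                    M           C           G           J
  init          6.696       0.555    0.004988     0.08595
  Δ         -0.001017   -0.001525   -0.001525    0.001525
  eq            6.695      0.5535    0.003463     0.08748
  solve Keq expr → x = 5.0839e-04; check Q = 2120
Then change container volume by factor 1.5 (V_new/V_old).
Step 3:
                    M           C           G           J
  init          4.464       0.369    0.002309     0.05832
  Δ          0.001363    0.002045    0.002045   -0.002045
  eq            4.465      0.3711    0.004354     0.05627
  solve Keq expr → x = -6.8169e-04; check Q = 2120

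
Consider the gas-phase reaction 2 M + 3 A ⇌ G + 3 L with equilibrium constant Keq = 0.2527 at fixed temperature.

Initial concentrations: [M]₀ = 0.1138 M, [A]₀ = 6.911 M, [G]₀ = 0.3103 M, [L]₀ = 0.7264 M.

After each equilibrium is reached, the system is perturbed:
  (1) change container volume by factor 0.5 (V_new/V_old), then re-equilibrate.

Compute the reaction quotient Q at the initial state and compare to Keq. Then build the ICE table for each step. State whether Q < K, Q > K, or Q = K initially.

Q₀ = 0.02782 vs Keq = 0.2527 ⇒ Q<K, forward
Step 1:
                   M          A          G          L
  Initial     0.1138      6.911     0.3103     0.7264
  Change    -0.06485   -0.09728    0.03243    0.09728
  Equil      0.04895      6.814     0.3427     0.8237
  solve Keq expr → x = 0.03243; check Q = 0.2527
Then change container volume by factor 0.5 (V_new/V_old).
Step 2:
                   M          A          G          L
  Initial     0.0979      13.63     0.6855      1.647
  Change    -0.02531   -0.03796    0.01265    0.03796
  Equil      0.07259      13.59     0.6981      1.685
  solve Keq expr → x = 0.01265; check Q = 0.2527

Q₀ = 0.02782; Q < K (proceeds forward)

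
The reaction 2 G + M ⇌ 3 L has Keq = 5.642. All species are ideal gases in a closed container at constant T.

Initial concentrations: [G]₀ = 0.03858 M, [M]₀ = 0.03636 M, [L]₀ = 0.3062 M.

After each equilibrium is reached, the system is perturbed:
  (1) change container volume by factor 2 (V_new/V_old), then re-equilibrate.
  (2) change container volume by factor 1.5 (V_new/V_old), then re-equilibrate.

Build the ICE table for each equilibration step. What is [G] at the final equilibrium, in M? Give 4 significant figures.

[G]_eq = 0.03997 M

Q₀ = 530.5 vs Keq = 5.642 ⇒ Q>K, reverse
Step 1:
                   G          M          L
  Initial    0.03858    0.03636     0.3062
  Change     0.08134    0.04067     -0.122
  Equil       0.1199    0.07703     0.1842
  solve Keq expr → x = -0.04067; check Q = 5.642
Then change container volume by factor 2 (V_new/V_old).
Step 2:
                   G          M          L
  Initial    0.05996    0.03851     0.0921
  Change           0          0          0
  Equil      0.05996    0.03851     0.0921
  solve Keq expr → x = 0; check Q = 5.642
Then change container volume by factor 1.5 (V_new/V_old).
Step 3:
                   G          M          L
  Initial    0.03997    0.02568     0.0614
  Change           0          0          0
  Equil      0.03997    0.02568     0.0614
  solve Keq expr → x = 0; check Q = 5.642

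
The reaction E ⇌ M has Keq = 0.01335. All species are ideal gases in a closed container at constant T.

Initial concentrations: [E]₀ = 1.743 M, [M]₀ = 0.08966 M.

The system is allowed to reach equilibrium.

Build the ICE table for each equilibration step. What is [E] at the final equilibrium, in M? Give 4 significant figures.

Q₀ = 0.05144 vs Keq = 0.01335 ⇒ Q>K, reverse
Step 1:
                  E         M
  init        1.743   0.08966
  Δ         0.06552  -0.06552
  eq          1.809   0.02414
  solve Keq expr → x = -0.06552; check Q = 0.01335

[E]_eq = 1.809 M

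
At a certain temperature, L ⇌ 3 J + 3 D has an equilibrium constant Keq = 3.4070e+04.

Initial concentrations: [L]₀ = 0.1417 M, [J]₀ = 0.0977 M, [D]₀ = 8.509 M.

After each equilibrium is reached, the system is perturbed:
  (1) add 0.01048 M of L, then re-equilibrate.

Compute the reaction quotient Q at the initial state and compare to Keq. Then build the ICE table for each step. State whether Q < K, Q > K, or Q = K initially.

Q₀ = 4.055 vs Keq = 3.4070e+04 ⇒ Q<K, forward
Step 1:
                  L         J         D
  init       0.1417    0.0977     8.509
  Δ         -0.1389    0.4166    0.4166
  eq       0.002839    0.5143     8.926
  solve Keq expr → x = 0.1389; check Q = 3.4070e+04
Then add 0.01048 M of L.
Step 2:
                  L         J         D
  init      0.01332    0.5143     8.926
  Δ       -0.009924   0.02977   0.02977
  eq       0.003395    0.5441     8.955
  solve Keq expr → x = 0.009924; check Q = 3.4070e+04

Q₀ = 4.055; Q < K (proceeds forward)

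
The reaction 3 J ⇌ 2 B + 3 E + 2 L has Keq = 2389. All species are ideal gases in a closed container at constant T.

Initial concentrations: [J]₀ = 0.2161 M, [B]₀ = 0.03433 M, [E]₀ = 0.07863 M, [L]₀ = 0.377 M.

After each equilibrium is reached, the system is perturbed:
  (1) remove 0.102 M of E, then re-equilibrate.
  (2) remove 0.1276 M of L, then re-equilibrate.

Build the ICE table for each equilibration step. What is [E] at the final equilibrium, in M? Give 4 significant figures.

Q₀ = 8.0692e-06 vs Keq = 2389 ⇒ Q<K, forward
Step 1:
                  J         B         E         L
  Initial    0.2161   0.03433   0.07863     0.377
  Change    -0.2117    0.1411    0.2117    0.1411
  Equil    0.004391    0.1755    0.2903    0.5181
  solve Keq expr → x = 0.07057; check Q = 2389
Then remove 0.102 M of E.
Step 2:
                  J         B         E         L
  Initial  0.004391    0.1755    0.1883    0.5181
  Change  -0.001505  0.001004  0.001505  0.001004
  Equil    0.002886    0.1765    0.1898    0.5191
  solve Keq expr → x = 5.0177e-04; check Q = 2389
Then remove 0.1276 M of L.
Step 3:
                  J         B         E         L
  Initial  0.002886    0.1765    0.1898    0.3915
  Change  -4.8441e-04 3.2294e-04 4.8441e-04 3.2294e-04
  Equil    0.002402    0.1768    0.1903    0.3919
  solve Keq expr → x = 1.6147e-04; check Q = 2389

[E]_eq = 0.1903 M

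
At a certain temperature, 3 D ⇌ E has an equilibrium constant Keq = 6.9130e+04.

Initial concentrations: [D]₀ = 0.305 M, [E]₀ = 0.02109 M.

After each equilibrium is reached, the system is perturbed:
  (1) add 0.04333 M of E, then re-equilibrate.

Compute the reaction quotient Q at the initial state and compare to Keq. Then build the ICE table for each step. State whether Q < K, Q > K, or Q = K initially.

Q₀ = 0.7433; Q < K (proceeds forward)

Q₀ = 0.7433 vs Keq = 6.9130e+04 ⇒ Q<K, forward
Step 1:
                    D           E
  init          0.305     0.02109
  Δ            -0.293     0.09767
  eq          0.01198      0.1188
  solve Keq expr → x = 0.09767; check Q = 6.9130e+04
Then add 0.04333 M of E.
Step 2:
                    D           E
  init        0.01198      0.1621
  Δ          0.001297 -4.3219e-04
  eq          0.01327      0.1617
  solve Keq expr → x = -4.3219e-04; check Q = 6.9130e+04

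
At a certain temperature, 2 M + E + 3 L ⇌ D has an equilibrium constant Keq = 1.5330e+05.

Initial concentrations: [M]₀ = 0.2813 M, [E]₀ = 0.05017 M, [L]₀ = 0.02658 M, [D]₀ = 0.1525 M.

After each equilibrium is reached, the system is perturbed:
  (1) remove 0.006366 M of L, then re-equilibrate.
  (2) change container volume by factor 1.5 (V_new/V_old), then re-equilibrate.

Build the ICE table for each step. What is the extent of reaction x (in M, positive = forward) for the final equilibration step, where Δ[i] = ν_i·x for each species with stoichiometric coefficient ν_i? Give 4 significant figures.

x = -0.008436 M

Q₀ = 2.0456e+06 vs Keq = 1.5330e+05 ⇒ Q>K, reverse
Step 1:
                    M           E           L           D
  I            0.2813     0.05017     0.02658      0.1525
  C           0.01937    0.009684     0.02905   -0.009684
  E            0.3007     0.05985     0.05563      0.1428
  solve Keq expr → x = -0.009684; check Q = 1.5330e+05
Then remove 0.006366 M of L.
Step 2:
                    M           E           L           D
  I            0.3007     0.05985     0.04927      0.1428
  C          0.003465    0.001733    0.005198   -0.001733
  E            0.3041     0.06159     0.05446      0.1411
  solve Keq expr → x = -0.001733; check Q = 1.5330e+05
Then change container volume by factor 1.5 (V_new/V_old).
Step 3:
                    M           E           L           D
  I            0.2028     0.04106     0.03631     0.09406
  C           0.01687    0.008436     0.02531   -0.008436
  E            0.2196     0.04949     0.06162     0.08562
  solve Keq expr → x = -0.008436; check Q = 1.5330e+05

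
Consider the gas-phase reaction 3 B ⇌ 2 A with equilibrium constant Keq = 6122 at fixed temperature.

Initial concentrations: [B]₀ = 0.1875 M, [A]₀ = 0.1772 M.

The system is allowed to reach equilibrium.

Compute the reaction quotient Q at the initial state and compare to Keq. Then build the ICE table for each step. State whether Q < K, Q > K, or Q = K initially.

Q₀ = 4.763 vs Keq = 6122 ⇒ Q<K, forward
Step 1:
                   B          A
  init        0.1875     0.1772
  Δ          -0.1638     0.1092
  eq         0.02375     0.2864
  solve Keq expr → x = 0.05458; check Q = 6122

Q₀ = 4.763; Q < K (proceeds forward)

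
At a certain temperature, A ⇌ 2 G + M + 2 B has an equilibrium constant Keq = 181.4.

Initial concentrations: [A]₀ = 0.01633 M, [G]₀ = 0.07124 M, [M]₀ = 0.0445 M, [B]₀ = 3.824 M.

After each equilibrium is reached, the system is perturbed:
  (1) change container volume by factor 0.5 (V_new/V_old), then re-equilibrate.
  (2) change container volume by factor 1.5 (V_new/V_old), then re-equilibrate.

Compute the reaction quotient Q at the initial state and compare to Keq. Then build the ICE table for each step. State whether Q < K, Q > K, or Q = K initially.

Q₀ = 0.2022 vs Keq = 181.4 ⇒ Q<K, forward
Step 1:
                    A           G           M           B
  init        0.01633     0.07124      0.0445       3.824
  Δ          -0.01628     0.03255     0.01628     0.03255
  eq       5.3682e-05      0.1038     0.06078       3.857
  solve Keq expr → x = 0.01628; check Q = 181.4
Then change container volume by factor 0.5 (V_new/V_old).
Step 2:
                    A           G           M           B
  init     1.0736e-04      0.2076      0.1216       7.713
  Δ          0.001538   -0.003075   -0.001538   -0.003075
  eq         0.001645      0.2045        0.12        7.71
  solve Keq expr → x = -0.001538; check Q = 181.4
Then change container volume by factor 1.5 (V_new/V_old).
Step 3:
                    A           G           M           B
  init       0.001097      0.1363     0.08001        5.14
  Δ       -8.7184e-04    0.001744  8.7184e-04    0.001744
  eq       2.2476e-04      0.1381     0.08088       5.142
  solve Keq expr → x = 8.7184e-04; check Q = 181.4

Q₀ = 0.2022; Q < K (proceeds forward)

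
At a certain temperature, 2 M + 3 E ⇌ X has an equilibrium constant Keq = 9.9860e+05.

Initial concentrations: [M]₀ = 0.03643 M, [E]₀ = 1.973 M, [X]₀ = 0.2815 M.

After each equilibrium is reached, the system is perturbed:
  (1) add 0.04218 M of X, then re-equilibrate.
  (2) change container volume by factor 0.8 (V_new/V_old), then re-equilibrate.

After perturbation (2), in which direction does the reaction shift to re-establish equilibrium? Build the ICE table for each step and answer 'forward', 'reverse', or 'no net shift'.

Q₀ = 27.62 vs Keq = 9.9860e+05 ⇒ Q<K, forward
Step 1:
                  M         E         X
  I         0.03643     1.973    0.2815
  C        -0.03622  -0.05434   0.01811
  E       2.0610e-04     1.919    0.2996
  solve Keq expr → x = 0.01811; check Q = 9.9860e+05
Then add 0.04218 M of X.
Step 2:
                  M         E         X
  I       2.0610e-04     1.919    0.3418
  C       1.4024e-05 2.1037e-05 -7.0122e-06
  E       2.2013e-04     1.919    0.3418
  solve Keq expr → x = -7.0122e-06; check Q = 9.9860e+05
Then change container volume by factor 0.8 (V_new/V_old).
Step 3:
                  M         E         X
  I       2.7516e-04     2.398    0.4272
  C       -9.9031e-05 -1.4855e-04 4.9515e-05
  E       1.7613e-04     2.398    0.4273
  solve Keq expr → x = 4.9515e-05; check Q = 9.9860e+05

Direction: forward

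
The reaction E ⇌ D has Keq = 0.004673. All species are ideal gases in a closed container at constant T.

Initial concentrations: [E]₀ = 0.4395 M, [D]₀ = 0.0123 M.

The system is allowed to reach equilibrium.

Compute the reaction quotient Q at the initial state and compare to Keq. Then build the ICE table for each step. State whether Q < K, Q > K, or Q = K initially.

Q₀ = 0.02799; Q > K (proceeds reverse)

Q₀ = 0.02799 vs Keq = 0.004673 ⇒ Q>K, reverse
Step 1:
                    E           D
  Initial      0.4395      0.0123
  Change       0.0102     -0.0102
  Equil        0.4497    0.002101
  solve Keq expr → x = -0.0102; check Q = 0.004673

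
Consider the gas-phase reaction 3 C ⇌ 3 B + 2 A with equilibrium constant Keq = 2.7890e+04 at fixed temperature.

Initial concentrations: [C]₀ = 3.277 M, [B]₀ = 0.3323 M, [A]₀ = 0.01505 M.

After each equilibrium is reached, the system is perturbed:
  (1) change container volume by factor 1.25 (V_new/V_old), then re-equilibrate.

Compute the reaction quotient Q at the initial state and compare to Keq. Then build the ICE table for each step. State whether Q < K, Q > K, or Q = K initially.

Q₀ = 2.3618e-07; Q < K (proceeds forward)

Q₀ = 2.3618e-07 vs Keq = 2.7890e+04 ⇒ Q<K, forward
Step 1:
                    C           B           A
  Initial       3.277      0.3323     0.01505
  Change       -3.093       3.093       2.062
  Equil        0.1839       3.425       2.077
  solve Keq expr → x = 1.031; check Q = 2.7890e+04
Then change container volume by factor 1.25 (V_new/V_old).
Step 2:
                    C           B           A
  Initial      0.1471        2.74       1.662
  Change     -0.01882     0.01882     0.01255
  Equil        0.1283       2.759       1.674
  solve Keq expr → x = 0.006274; check Q = 2.7890e+04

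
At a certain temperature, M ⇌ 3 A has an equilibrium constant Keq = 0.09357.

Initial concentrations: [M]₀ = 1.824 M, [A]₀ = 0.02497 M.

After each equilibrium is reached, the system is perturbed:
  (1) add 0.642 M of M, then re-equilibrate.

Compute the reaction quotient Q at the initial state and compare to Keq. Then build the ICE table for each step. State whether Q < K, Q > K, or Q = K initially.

Q₀ = 8.5355e-06 vs Keq = 0.09357 ⇒ Q<K, forward
Step 1:
                    M           A
  Initial       1.824     0.02497
  Change      -0.1706      0.5119
  Equil         1.653      0.5368
  solve Keq expr → x = 0.1706; check Q = 0.09357
Then add 0.642 M of M.
Step 2:
                    M           A
  Initial       2.295      0.5368
  Change     -0.02009     0.06028
  Equil         2.275      0.5971
  solve Keq expr → x = 0.02009; check Q = 0.09357

Q₀ = 8.5355e-06; Q < K (proceeds forward)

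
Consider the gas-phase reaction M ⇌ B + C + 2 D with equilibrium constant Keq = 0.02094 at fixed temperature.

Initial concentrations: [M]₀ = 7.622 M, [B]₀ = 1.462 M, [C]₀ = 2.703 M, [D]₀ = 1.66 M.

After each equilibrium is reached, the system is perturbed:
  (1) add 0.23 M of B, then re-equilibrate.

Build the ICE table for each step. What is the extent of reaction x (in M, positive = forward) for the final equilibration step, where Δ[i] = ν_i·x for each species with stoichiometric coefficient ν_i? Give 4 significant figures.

x = -0.01748 M

Q₀ = 1.429 vs Keq = 0.02094 ⇒ Q>K, reverse
Step 1:
                    M           B           C           D
  I             7.622       1.462       2.703        1.66
  C            0.6664     -0.6664     -0.6664      -1.333
  E             8.288      0.7956       2.037      0.3273
  solve Keq expr → x = -0.6664; check Q = 0.02094
Then add 0.23 M of B.
Step 2:
                    M           B           C           D
  I             8.288       1.026       2.037      0.3273
  C           0.01748    -0.01748    -0.01748    -0.03497
  E             8.306       1.008       2.019      0.2923
  solve Keq expr → x = -0.01748; check Q = 0.02094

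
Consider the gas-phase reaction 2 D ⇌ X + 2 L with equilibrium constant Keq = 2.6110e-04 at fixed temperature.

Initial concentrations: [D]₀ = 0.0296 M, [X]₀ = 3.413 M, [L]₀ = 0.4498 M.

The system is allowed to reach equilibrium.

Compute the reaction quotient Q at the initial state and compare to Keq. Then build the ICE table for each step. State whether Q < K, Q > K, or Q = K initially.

Q₀ = 788.1; Q > K (proceeds reverse)

Q₀ = 788.1 vs Keq = 2.6110e-04 ⇒ Q>K, reverse
Step 1:
                   D          X          L
  Initial     0.0296      3.413     0.4498
  Change      0.4455    -0.2228    -0.4455
  Equil       0.4751       3.19   0.004298
  solve Keq expr → x = -0.2228; check Q = 2.6110e-04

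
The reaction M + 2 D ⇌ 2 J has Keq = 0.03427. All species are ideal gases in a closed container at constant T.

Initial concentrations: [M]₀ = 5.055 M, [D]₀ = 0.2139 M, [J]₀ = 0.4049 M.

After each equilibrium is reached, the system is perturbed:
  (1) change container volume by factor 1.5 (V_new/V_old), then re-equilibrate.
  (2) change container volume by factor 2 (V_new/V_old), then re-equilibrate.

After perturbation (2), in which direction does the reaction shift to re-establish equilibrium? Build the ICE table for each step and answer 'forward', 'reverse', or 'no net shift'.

Q₀ = 0.7088 vs Keq = 0.03427 ⇒ Q>K, reverse
Step 1:
                  M         D         J
  init        5.055    0.2139    0.4049
  Δ          0.1108    0.2216   -0.2216
  eq          5.166    0.4355    0.1833
  solve Keq expr → x = -0.1108; check Q = 0.03427
Then change container volume by factor 1.5 (V_new/V_old).
Step 2:
                  M         D         J
  init        3.444    0.2904    0.1222
  Δ        0.008296   0.01659  -0.01659
  eq          3.452     0.307    0.1056
  solve Keq expr → x = -0.008296; check Q = 0.03427
Then change container volume by factor 2 (V_new/V_old).
Step 3:
                  M         D         J
  init        1.726    0.1535   0.05279
  Δ        0.006189   0.01238  -0.01238
  eq          1.732    0.1659   0.04041
  solve Keq expr → x = -0.006189; check Q = 0.03427

Direction: reverse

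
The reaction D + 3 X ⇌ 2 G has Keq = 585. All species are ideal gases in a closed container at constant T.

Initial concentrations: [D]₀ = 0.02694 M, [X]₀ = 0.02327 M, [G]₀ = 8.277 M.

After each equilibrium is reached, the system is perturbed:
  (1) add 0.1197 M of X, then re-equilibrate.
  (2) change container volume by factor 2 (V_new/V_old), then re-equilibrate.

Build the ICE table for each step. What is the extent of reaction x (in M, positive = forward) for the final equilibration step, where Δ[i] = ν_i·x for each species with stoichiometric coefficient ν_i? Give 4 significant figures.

Q₀ = 2.0182e+08 vs Keq = 585 ⇒ Q>K, reverse
Step 1:
                  D         X         G
  Initial   0.02694   0.02327     8.277
  Change     0.2368    0.7103   -0.4735
  Equil      0.2637    0.7336     7.803
  solve Keq expr → x = -0.2368; check Q = 585
Then add 0.1197 M of X.
Step 2:
                  D         X         G
  Initial    0.2637    0.8533     7.803
  Change   -0.02897  -0.08691   0.05794
  Equil      0.2347    0.7663     7.861
  solve Keq expr → x = 0.02897; check Q = 585
Then change container volume by factor 2 (V_new/V_old).
Step 3:
                  D         X         G
  Initial    0.1174    0.3832     3.931
  Change    0.04953    0.1486  -0.09906
  Equil      0.1669    0.5318     3.832
  solve Keq expr → x = -0.04953; check Q = 585

x = -0.04953 M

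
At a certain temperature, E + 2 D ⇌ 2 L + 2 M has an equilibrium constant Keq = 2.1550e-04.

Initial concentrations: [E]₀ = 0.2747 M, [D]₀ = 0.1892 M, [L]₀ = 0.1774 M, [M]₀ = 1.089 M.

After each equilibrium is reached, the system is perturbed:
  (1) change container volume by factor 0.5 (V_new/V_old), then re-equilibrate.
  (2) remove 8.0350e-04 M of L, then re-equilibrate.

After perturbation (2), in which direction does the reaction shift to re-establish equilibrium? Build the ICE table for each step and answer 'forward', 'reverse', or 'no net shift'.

Direction: forward

Q₀ = 3.795 vs Keq = 2.1550e-04 ⇒ Q>K, reverse
Step 1:
                  E         D         L         M
  I          0.2747    0.1892    0.1774     1.089
  C         0.08695    0.1739   -0.1739   -0.1739
  E          0.3616    0.3631  0.003503    0.9151
  solve Keq expr → x = -0.08695; check Q = 2.1550e-04
Then change container volume by factor 0.5 (V_new/V_old).
Step 2:
                  E         D         L         M
  I          0.7233    0.7262  0.007006      1.83
  C        0.001015  0.002029 -0.002029 -0.002029
  E          0.7243    0.7282  0.004977     1.828
  solve Keq expr → x = -0.001015; check Q = 2.1550e-04
Then remove 8.0350e-04 M of L.
Step 3:
                  E         D         L         M
  I          0.7243    0.7282  0.004173     1.828
  C       -3.9727e-04 -7.9455e-04 7.9455e-04 7.9455e-04
  E          0.7239    0.7274  0.004968     1.829
  solve Keq expr → x = 3.9727e-04; check Q = 2.1550e-04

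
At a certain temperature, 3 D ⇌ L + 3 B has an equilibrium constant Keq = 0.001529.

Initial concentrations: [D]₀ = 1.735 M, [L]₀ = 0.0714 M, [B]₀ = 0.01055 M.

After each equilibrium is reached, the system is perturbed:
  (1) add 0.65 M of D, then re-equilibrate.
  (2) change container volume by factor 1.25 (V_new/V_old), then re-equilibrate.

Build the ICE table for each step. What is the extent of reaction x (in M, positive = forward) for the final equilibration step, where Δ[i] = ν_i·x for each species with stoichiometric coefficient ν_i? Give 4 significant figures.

Q₀ = 1.6053e-08 vs Keq = 0.001529 ⇒ Q<K, forward
Step 1:
                    D           L           B
  init          1.735      0.0714     0.01055
  Δ           -0.2908     0.09693      0.2908
  eq            1.444      0.1683      0.3013
  solve Keq expr → x = 0.09693; check Q = 0.001529
Then add 0.65 M of D.
Step 2:
                    D           L           B
  init          2.094      0.1683      0.3013
  Δ          -0.09324     0.03108     0.09324
  eq            2.001      0.1994      0.3946
  solve Keq expr → x = 0.03108; check Q = 0.001529
Then change container volume by factor 1.25 (V_new/V_old).
Step 3:
                    D           L           B
  init          1.601      0.1595      0.3157
  Δ          -0.01691    0.005637     0.01691
  eq            1.584      0.1652      0.3326
  solve Keq expr → x = 0.005637; check Q = 0.001529

x = 0.005637 M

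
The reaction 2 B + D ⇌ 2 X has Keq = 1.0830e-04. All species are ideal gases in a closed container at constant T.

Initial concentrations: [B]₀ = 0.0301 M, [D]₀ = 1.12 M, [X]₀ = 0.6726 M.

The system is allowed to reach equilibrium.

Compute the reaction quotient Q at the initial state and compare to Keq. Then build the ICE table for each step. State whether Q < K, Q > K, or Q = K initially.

Q₀ = 445.8 vs Keq = 1.0830e-04 ⇒ Q>K, reverse
Step 1:
                   B          D          X
  I           0.0301       1.12     0.6726
  C           0.6639     0.3319    -0.6639
  E            0.694      1.452   0.008703
  solve Keq expr → x = -0.3319; check Q = 1.0830e-04

Q₀ = 445.8; Q > K (proceeds reverse)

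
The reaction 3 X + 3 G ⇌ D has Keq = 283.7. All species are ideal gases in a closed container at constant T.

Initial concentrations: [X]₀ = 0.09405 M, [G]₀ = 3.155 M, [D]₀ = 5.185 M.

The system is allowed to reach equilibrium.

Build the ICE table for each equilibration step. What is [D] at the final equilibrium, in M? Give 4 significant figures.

[D]_eq = 5.188 M

Q₀ = 198.5 vs Keq = 283.7 ⇒ Q<K, forward
Step 1:
                   X          G          D
  I          0.09405      3.155      5.185
  C         -0.01027   -0.01027   0.003423
  E          0.08378      3.145      5.188
  solve Keq expr → x = 0.003423; check Q = 283.7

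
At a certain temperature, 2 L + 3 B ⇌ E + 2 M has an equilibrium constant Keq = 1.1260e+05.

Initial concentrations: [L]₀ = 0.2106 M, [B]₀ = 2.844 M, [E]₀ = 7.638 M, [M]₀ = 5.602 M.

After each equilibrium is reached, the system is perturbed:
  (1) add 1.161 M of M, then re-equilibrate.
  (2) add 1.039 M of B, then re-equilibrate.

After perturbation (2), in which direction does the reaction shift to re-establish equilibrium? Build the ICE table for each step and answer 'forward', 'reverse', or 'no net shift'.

Q₀ = 234.9 vs Keq = 1.1260e+05 ⇒ Q<K, forward
Step 1:
                    L           B           E           M
  init         0.2106       2.844       7.638       5.602
  Δ           -0.1988     -0.2981     0.09938      0.1988
  eq          0.01184       2.546       7.737       5.801
  solve Keq expr → x = 0.09938; check Q = 1.1260e+05
Then add 1.161 M of M.
Step 2:
                    L           B           E           M
  init        0.01184       2.546       7.737       6.962
  Δ          0.002334    0.003501   -0.001167   -0.002334
  eq          0.01417       2.549       7.736       6.959
  solve Keq expr → x = -0.001167; check Q = 1.1260e+05
Then add 1.039 M of B.
Step 3:
                    L           B           E           M
  init        0.01417       3.588       7.736       6.959
  Δ         -0.005647    -0.00847    0.002823    0.005647
  eq         0.008525        3.58       7.739       6.965
  solve Keq expr → x = 0.002823; check Q = 1.1260e+05

Direction: forward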